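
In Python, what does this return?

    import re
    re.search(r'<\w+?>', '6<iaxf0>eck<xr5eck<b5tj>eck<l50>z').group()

'<iaxf0>'

The match spans [1:8] → '<iaxf0>'.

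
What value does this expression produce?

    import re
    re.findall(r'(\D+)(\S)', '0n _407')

Pattern: one or more of a non-digit (captured); then a non-whitespace character (captured).
Matches: at [1:5] match 'n _4', groups = ('n _', '4').
With 2 capturing groups, `findall` returns a 2-tuple per match.

[('n _', '4')]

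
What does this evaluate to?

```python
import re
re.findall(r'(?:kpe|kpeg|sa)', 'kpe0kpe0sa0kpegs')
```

Alternation isn't longest-match — the leftmost alternative that fits at this position is chosen.
Since nothing is captured, `findall` lists the 4 matched substrings directly.

['kpe', 'kpe', 'sa', 'kpe']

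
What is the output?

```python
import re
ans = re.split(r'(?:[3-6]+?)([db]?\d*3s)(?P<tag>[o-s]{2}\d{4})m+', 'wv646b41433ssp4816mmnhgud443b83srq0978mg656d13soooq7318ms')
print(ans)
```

['wv', 'b41433s', 'sp4816', 'nhgud', 'b83s', 'rq0978', 'g656d13soooq7318ms']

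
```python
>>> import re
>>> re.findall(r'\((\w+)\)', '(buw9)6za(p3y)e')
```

Scanning left to right: at [0:6] match '(buw9)', group 1 = 'buw9'; at [9:14] match '(p3y)', group 1 = 'p3y'.
With a single group, `findall` returns only what that group captured — 2 items.

['buw9', 'p3y']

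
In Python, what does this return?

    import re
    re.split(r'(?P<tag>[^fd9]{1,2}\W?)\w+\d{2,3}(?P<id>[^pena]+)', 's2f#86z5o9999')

Pattern: 1 to 2 of any character except [fd9], then optionally a non-word character (captured as 'tag'); then one or more of a word character, then 2 to 3 of a digit; then one or more of any character except [pena] (captured as 'id').
With a capturing group present, the delimiter's captured portion is kept in the result list.

['s2f', '#8', '9', '']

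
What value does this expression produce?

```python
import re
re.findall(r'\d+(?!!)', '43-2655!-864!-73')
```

A negative assertion filters positions out without eating any characters.
Walking the string: at [0:2] → '43'; at [3:6] → '265'; at [9:11] → '86'; at [14:16] → '73'.
`findall` yields the raw match text (4 of them) because the pattern has no groups.

['43', '265', '86', '73']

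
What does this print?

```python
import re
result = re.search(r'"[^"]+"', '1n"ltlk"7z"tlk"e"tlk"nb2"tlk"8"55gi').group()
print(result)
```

Unlike `match`, `search` isn't anchored — it looks for the pattern anywhere in the string.
The match spans [2:8] → '"ltlk"'.

"ltlk"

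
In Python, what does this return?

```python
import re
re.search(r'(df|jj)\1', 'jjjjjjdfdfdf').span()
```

`\1` is not a pattern — it's the concrete string captured by group 1, re-applied verbatim.
The match spans [0:4] → 'jjjj'.

(0, 4)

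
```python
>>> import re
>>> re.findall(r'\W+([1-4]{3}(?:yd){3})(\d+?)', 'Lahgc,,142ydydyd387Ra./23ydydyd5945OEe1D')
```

[('142ydydyd', '3')]

The pattern matches one or more of a non-word character; then exactly 3 of a character in [1-4], then the literal 'yd' repeated 3 times (captured); then one or more of a digit (lazy) (captured).
With the lazy modifier that quantifier settles for the fewest repetitions that let the rest of the pattern succeed (the atoms after it are unaffected and can still be greedy).
Scanning left to right: at [5:17] match ',,142ydydyd3', groups = ('142ydydyd', '3').
Multiple groups make `findall` return tuples — one 2-tuple for the one match.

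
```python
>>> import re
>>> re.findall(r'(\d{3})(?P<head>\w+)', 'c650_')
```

[('650', '_')]

Pattern: exactly 3 of a digit (captured); then one or more of a word character (captured as 'head').
2 groups means the one result is a tuple of 2 captured strings — 1 here.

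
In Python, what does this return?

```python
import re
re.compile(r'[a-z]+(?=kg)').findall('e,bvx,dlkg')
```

['dl']

The `(?=…)`/`(?<=…)` assertion just peeks at neighbouring text; it doesn't advance the match position.
Walking the string: at [6:8] → 'dl'.
With no groups in the pattern, `findall` gives back each whole match — 1 here.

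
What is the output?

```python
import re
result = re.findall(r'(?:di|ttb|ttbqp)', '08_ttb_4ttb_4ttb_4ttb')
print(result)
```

Since nothing is captured, `findall` lists the 4 matched substrings directly.

['ttb', 'ttb', 'ttb', 'ttb']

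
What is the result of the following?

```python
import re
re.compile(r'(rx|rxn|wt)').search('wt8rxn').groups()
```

('wt',)

The match spans [0:2] → 'wt'.
Captured: group 1 = 'wt'.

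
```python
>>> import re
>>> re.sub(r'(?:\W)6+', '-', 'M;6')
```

'M-'

`sub` substitutes '-' at each match site.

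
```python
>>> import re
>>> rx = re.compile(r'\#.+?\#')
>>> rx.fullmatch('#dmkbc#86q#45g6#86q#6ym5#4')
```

None

`re.fullmatch` is like wrapping the pattern in `^…$` (in single-line mode).
Here the pattern can't cover the whole string, so the call returns None.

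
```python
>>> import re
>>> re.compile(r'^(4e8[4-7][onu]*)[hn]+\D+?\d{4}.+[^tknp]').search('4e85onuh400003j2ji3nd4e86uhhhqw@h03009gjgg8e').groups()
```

The match spans [0:44] → '4e85onuh400003j2ji3nd4e86uhhhqw@h03009gjgg8e'.
Captured: group 1 = '4e85o'.

('4e85o',)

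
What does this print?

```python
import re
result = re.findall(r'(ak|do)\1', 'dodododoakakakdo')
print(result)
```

['do', 'do', 'ak']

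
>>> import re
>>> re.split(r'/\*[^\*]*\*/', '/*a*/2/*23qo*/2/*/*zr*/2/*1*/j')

Matches to split on: at [0:5] → '/*a*/'; at [6:14] → '/*23qo*/'; at [17:23] → '/*zr*/'; at [24:29] → '/*1*/'.
`split` removes every match and returns the 5 fragments in between.

['', '2', '2/*', '2', 'j']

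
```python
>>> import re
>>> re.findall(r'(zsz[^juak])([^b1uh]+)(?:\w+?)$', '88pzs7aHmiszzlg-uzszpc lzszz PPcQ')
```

2 groups means the one result is a tuple of 2 captured strings — 1 here.

[('zszp', 'c lzszz PPc')]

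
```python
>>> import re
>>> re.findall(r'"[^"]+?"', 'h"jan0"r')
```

No capturing groups, so `findall` returns the 1 full match string.

['"jan0"']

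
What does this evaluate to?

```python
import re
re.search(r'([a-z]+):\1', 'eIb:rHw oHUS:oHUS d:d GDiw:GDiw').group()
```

`\1` is not a pattern — it's the concrete string captured by group 1, re-applied verbatim.
The match spans [18:21] → 'd:d'.

'd:d'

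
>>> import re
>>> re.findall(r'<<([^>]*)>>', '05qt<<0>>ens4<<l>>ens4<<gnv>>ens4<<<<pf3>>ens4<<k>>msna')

['0', 'l', 'gnv', '<<pf3', 'k']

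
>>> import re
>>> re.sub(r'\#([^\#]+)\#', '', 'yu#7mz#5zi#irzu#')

'yu5zi'

Matches: at [2:7] → '#7mz#'; at [10:16] → '#irzu#'.
`sub` substitutes '' at each match site.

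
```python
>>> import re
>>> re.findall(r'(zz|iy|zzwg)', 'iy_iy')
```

`findall` collects group 1 from each match (2 total).

['iy', 'iy']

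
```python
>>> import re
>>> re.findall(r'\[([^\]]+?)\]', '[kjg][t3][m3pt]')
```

['kjg', 't3', 'm3pt']

Because there's exactly one group, `findall` drops the full match and keeps group 1 from each hit.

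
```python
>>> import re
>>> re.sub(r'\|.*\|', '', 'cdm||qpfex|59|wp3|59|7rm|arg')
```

'cdmarg'

`sub` substitutes '' at each match site.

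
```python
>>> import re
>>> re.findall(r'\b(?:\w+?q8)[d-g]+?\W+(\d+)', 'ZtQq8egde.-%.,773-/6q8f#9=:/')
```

['773', '9']

One capturing group, so `findall` returns just the captured substring from each match — 2 in all.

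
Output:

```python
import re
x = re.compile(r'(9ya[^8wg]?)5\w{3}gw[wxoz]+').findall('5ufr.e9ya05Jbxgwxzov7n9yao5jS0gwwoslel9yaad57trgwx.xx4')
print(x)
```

Because there's exactly one group, `findall` drops the full match and keeps group 1 from each hit.

['9ya0', '9yao']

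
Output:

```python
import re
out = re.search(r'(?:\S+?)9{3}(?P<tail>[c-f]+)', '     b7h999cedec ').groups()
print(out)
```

The match spans [5:16] → 'b7h999cedec'.
Captured: group 1 = 'cedec'.

('cedec',)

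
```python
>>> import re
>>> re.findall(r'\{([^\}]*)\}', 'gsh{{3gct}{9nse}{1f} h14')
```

['{3gct', '9nse', '1f']

With a single group, `findall` returns only what that group captured — 3 items.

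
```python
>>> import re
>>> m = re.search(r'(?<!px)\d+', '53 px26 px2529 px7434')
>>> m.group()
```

`(?!…)`/`(?<!…)` only lets a position through if the neighbouring text does NOT match; no characters are consumed.
The match spans [0:2] → '53'.

'53'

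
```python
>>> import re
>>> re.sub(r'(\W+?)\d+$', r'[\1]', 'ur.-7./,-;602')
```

'ur.-7[./,-;]'

Pattern: one or more of a non-word character (lazy) (captured); then one or more of a digit; then anchored at the end.
Matches: at [5:13] → './,-;602'.
Each match is replaced using the text its own group 1 captured.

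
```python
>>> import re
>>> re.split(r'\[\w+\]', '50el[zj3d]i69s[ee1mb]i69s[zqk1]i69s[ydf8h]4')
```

Matches to split on: at [4:10] → '[zj3d]'; at [14:21] → '[ee1mb]'; at [25:31] → '[zqk1]'; at [35:42] → '[ydf8h]'.
The string is cut at each match, leaving 5 pieces.

['50el', 'i69s', 'i69s', 'i69s', '4']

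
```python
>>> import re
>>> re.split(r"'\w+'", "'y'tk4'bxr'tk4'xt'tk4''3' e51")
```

Matches to split on: at [0:3] → "'y'"; at [6:11] → "'bxr'"; at [14:18] → "'xt'"; at [22:25] → "'3'".
Each match becomes a cut point; 5 segments remain.

['', 'tk4', 'tk4', "tk4'", ' e51']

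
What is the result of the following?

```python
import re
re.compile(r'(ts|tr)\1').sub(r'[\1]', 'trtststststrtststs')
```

After group 1 captures some text, `\1` only succeeds where that same text appears again.
Matches: at [2:6] → 'tsts'; at [6:10] → 'tsts'; at [12:16] → 'tsts'.
`\1` in the replacement pulls in group 1's text for each match.

'tr[ts][ts]tr[ts]ts'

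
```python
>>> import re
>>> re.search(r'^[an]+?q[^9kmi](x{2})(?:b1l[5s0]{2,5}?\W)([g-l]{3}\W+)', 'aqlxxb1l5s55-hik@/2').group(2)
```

Pattern: anchored at the start of the string; then one or more of one of [an] (lazy), then a literal 'q', then any character except [9kmi]; then exactly 2 of a literal 'x' (captured); then the literal 'b1l', then 2 to 5 of one of [5s0] (lazy), then a non-word character (non-capturing group); then exactly 3 of a character in [g-l], then one or more of a non-word character (captured).
`re.search` tries every starting position until one works.
The match spans [0:18] → 'aqlxxb1l5s55-hik@/'.
Captured: group 1 = 'xx', group 2 = 'hik@/'.

'hik@/'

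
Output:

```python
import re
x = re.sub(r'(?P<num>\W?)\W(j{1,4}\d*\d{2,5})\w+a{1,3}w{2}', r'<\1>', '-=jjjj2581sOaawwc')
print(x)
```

The replacement refers to a captured group, so each match is rewritten using its own captured text.

<->c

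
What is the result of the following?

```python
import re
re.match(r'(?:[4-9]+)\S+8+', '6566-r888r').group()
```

`re.match` won't scan ahead — the pattern has to work from the very first character.
The match spans [0:9] → '6566-r888'.

'6566-r888'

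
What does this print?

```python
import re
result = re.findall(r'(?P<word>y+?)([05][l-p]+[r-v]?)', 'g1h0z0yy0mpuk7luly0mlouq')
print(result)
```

[('yy', '0mpu'), ('y', '0mlou')]

This matches one or more of a literal 'y' (lazy) (captured as 'word'); then one of [05], then one or more of a character in [l-p], then optionally a character in [r-v] (captured).
Walking the string: at [6:12] match 'yy0mpu', groups = ('yy', '0mpu'); at [17:23] match 'y0mlou', groups = ('y', '0mlou').
`findall` packs the 2 group values into a tuple for every match.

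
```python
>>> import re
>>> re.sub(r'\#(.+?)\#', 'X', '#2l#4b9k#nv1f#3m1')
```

'X4b9kX3m1'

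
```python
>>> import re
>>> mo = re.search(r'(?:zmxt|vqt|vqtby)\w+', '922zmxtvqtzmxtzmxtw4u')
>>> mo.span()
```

(3, 21)

`re.search` scans for the first position where the pattern succeeds.
The match spans [3:21] → 'zmxtvqtzmxtzmxtw4u'.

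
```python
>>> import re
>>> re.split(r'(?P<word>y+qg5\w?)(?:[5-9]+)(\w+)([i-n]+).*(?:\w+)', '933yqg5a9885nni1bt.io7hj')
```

['933', 'yqg5a', 'nn', 'i', '']

Pattern: one or more of a literal 'y', then the literal 'qg5', then optionally a word character (captured as 'word'); then one or more of a character in [5-9] (non-capturing group); then one or more of a word character (captured); then one or more of a character in [i-n] (captured); then zero or more of any character; then one or more of a word character (non-capturing group).
The group in the pattern means `split` returns the separators' captures alongside the pieces.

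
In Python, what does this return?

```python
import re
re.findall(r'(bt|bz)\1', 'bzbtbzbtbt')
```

After group 1 captures some text, `\1` only succeeds where that same text appears again.
Because there's exactly one group, `findall` drops the full match and keeps group 1 from the one hit.

['bt']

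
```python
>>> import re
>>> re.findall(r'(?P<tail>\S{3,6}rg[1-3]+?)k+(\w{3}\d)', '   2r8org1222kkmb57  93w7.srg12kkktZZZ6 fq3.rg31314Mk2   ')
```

The pattern matches 3 to 6 of a non-whitespace character, then the literal 'rg', then one or more of a character in [1-3] (lazy) (captured as 'tail'); then one or more of a literal 'k'; then exactly 3 of a word character, then a digit (captured).
Walking the string: at [3:19] match '2r8org1222kkmb57', groups = ('2r8org1222', 'mb57').
2 groups means the one result is a tuple of 2 captured strings — 1 here.

[('2r8org1222', 'mb57')]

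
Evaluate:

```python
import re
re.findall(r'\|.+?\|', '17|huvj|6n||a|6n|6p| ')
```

['|huvj|', '||a|', '|6p|']

Matches: at [2:8] → '|huvj|'; at [10:14] → '||a|'; at [16:20] → '|6p|'.
With no groups in the pattern, `findall` gives back each whole match — 3 here.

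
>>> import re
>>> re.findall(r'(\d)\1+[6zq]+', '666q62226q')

After group 1 captures some text, `\1` only succeeds where that same text appears again.
Walking the string: at [0:5] match '666q6', group 1 = '6'; at [5:10] match '2226q', group 1 = '2'.
One capturing group, so `findall` returns just the captured substring from each match — 2 in all.

['6', '2']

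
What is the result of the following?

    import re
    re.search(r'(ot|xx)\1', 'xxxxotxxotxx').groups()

A backreference is literal: `\1` must see the identical characters the first group matched.
`re.search` scans for the first position where the pattern succeeds.
The match spans [0:4] → 'xxxx'.
Captured: group 1 = 'xx'.

('xx',)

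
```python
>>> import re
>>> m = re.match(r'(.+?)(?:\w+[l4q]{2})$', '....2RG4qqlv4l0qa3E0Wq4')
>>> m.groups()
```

This matches one or more of any character (lazy) (captured); then one or more of a word character, then exactly 2 of one of [l4q] (non-capturing group); then anchored at the end.
A `+?`/`*?`/`{m,n}?` starts at its minimum and grows only as far as needed for what follows to match.
`re.match` only tries the pattern at the start of the string.
The match spans [0:23] → '....2RG4qqlv4l0qa3E0Wq4'.
Captured: group 1 = '....'.

('....',)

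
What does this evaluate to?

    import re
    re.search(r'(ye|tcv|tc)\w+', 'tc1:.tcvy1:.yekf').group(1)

'tc'

`re.search` scans for the first position where the pattern succeeds.
The match spans [0:3] → 'tc1'.
Captured: group 1 = 'tc'.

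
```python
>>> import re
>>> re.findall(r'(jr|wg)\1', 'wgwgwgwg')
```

['wg', 'wg']

`\1` has to match the exact text group 1 already captured.
Matches: at [0:4] match 'wgwg', group 1 = 'wg'; at [4:8] match 'wgwg', group 1 = 'wg'.
`findall` collects group 1 from each match (2 total).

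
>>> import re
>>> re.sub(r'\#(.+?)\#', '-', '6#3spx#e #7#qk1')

Lazy quantifiers expand one character at a time until the remainder of the pattern can match.
Matches: at [1:7] → '#3spx#'; at [9:12] → '#7#'.
Every occurrence is swapped for '-'.

'6-e -qk1'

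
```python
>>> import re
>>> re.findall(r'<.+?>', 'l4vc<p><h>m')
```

['<p>', '<h>']

With no groups in the pattern, `findall` gives back each whole match — 2 here.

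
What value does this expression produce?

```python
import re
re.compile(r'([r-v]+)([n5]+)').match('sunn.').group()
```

`re.match` won't scan ahead — the pattern has to work from the very first character.
The match spans [0:4] → 'sunn'.

'sunn'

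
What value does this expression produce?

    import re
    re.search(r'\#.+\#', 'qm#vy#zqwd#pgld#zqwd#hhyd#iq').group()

'#vy#zqwd#pgld#zqwd#hhyd#'

`re.search` tries every starting position until one works.
The match spans [2:26] → '#vy#zqwd#pgld#zqwd#hhyd#'.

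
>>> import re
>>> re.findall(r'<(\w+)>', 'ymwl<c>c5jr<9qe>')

Scanning left to right: at [4:7] match '<c>', group 1 = 'c'; at [11:16] match '<9qe>', group 1 = '9qe'.
One capturing group, so `findall` returns just the captured substring from each match — 2 in all.

['c', '9qe']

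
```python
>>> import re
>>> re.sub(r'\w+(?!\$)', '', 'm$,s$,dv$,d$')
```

'm$,s$,v$,d$'

The negative lookaround is zero-width — it rules out positions where the adjacent text would match, without consuming anything.
Matches: at [6:7] → 'd'.
Each match is replaced by ''.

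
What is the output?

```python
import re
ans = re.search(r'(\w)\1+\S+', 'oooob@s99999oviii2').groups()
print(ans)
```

After group 1 captures some text, `\1` only succeeds where that same text appears again.
`re.search` tries every starting position until one works.
The match spans [0:18] → 'oooob@s99999oviii2'.
Captured: group 1 = 'o'.

('o',)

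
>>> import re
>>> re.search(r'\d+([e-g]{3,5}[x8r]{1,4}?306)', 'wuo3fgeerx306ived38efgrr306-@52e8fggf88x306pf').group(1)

'fgeerx306'

The match spans [3:13] → '3fgeerx306'.
Captured: group 1 = 'fgeerx306'.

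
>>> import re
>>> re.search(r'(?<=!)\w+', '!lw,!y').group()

'lw'

The lookaround is zero-width — it requires the adjacent text to match without consuming it, so the asserted text isn't part of the match.
`re.search` tries every starting position until one works.
The match spans [1:3] → 'lw'.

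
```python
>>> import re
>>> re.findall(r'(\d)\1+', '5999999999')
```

['9']

The backreference `\1` re-matches whatever the first group consumed, character for character.
`findall` collects group 1 from the one match (1 total).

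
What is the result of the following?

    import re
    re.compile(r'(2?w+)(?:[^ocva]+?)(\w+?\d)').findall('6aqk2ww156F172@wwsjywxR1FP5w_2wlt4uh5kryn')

[('2ww', '56'), ('ww', 'jywxR1'), ('w', '2wlt4')]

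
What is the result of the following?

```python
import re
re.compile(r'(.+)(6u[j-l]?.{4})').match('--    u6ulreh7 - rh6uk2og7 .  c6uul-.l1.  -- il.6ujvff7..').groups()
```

The match spans [0:55] → '--    u6ulreh7 - rh6uk2og7 .  c6uul-.l1.  -- il.6ujvff7'.
Captured: group 1 = '--    u6ulreh7 - rh6uk2og7 .  c6uul-.l1.  -- il.', group 2 = '6ujvff7'.

('--    u6ulreh7 - rh6uk2og7 .  c6uul-.l1.  -- il.', '6ujvff7')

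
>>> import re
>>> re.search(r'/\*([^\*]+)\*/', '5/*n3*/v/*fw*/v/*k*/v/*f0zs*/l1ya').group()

'/*n3*/'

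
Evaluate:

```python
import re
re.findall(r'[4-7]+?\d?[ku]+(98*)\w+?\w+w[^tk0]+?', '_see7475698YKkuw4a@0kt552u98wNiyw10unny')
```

Pattern: one or more of a character in [4-7] (lazy), then optionally a digit; then one or more of one of [ku]; then the literal '9', then zero or more of the literal '8' (captured); then one or more of a word character (lazy), then one or more of a word character, then a literal 'w'; then one or more of any character except [tk0] (lazy).
Walking the string: at [22:34] match '552u98wNiyw1', group 1 = '98'.
With a single group, `findall` returns only what that group captured — 1 item.

['98']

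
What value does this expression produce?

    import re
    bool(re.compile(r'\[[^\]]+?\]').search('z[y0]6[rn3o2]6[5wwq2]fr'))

The match spans [1:5] → '[y0]'.

True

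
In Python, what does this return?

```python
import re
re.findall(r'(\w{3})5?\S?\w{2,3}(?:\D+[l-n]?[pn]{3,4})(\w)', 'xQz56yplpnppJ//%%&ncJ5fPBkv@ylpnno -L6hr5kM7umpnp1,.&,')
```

[('xQz', 'J'), ('ncJ', 'o'), ('6hr', '1')]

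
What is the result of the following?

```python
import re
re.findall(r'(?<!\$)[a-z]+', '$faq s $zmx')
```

['aq', 's', 'mx']

Because the assertion is negative and zero-width, positions next to the forbidden text are skipped.
With no groups in the pattern, `findall` gives back each whole match — 3 here.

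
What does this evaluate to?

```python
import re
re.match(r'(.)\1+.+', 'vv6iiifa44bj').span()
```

`re.match` won't scan ahead — the pattern has to work from the very first character.
The match spans [0:12] → 'vv6iiifa44bj'.

(0, 12)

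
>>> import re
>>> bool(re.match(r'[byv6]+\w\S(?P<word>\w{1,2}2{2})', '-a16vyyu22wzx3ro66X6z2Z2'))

Pattern: one or more of one of [byv6], then a word character, then a non-whitespace character; then 1 to 2 of a word character, then exactly 2 of a literal '2' (captured as 'word').
`re.match` only tries the pattern at the start of the string.
Here the string doesn't start with a match, so the call returns None, and `bool(None)` is False.

False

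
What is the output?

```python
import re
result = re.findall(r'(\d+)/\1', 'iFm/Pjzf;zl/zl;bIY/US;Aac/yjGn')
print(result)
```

The backreference `\1` re-matches whatever the first group consumed, character for character.
Because there's exactly one group, `findall` drops the full match and keeps group 1 from each hit.
Nothing in the string satisfies the pattern, so the list is empty.

[]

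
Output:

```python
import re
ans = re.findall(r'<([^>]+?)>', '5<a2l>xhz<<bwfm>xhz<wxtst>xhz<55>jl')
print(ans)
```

['a2l', '<bwfm', 'wxtst', '55']

One capturing group, so `findall` returns just the captured substring from each match — 4 in all.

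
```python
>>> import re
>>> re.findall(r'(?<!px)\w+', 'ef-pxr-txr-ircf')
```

['ef', 'pxr', 'txr', 'ircf']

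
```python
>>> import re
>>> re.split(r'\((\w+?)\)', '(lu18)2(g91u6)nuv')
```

['', 'lu18', '2', 'g91u6', 'nuv']

Matches to split on: at [0:6] → '(lu18)'; at [7:14] → '(g91u6)'.
`re.split` interleaves the captured-group text with the surrounding fragments.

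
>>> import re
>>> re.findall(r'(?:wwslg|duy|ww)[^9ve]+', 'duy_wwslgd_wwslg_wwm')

['duy_wwslgd_wwslg_wwm']

No capturing groups, so `findall` returns the 1 full match string.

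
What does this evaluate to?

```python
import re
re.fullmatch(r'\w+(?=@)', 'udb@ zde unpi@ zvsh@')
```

None

Lookahead/lookbehind check context without consuming it, so the matched span excludes the asserted characters.
For `fullmatch`, every character of the input must be accounted for by the pattern.
Here there's no way to consume every character, so the call returns None.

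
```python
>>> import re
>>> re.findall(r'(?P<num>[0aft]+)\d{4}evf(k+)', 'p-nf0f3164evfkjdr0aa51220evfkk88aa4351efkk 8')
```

[('f0f', 'k')]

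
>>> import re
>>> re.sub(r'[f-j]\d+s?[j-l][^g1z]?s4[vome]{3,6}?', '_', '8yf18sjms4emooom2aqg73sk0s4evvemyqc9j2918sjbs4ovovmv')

This matches a character in [f-j], then one or more of a digit; then optionally the literal 's', then a character in [j-l]; then optionally any character except [g1z], then the literal 's4', then 3 to 6 of one of [vome] (lazy).
Matches: at [2:13] → 'f18sjms4emo'; at [19:30] → 'g73sk0s4evv'; at [36:49] → 'j2918sjbs4ovo'.
Every occurrence is swapped for '_'.

'8y_oom2aq_emyqc9_vmv'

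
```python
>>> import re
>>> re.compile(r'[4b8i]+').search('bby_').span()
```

The match spans [0:2] → 'bb'.

(0, 2)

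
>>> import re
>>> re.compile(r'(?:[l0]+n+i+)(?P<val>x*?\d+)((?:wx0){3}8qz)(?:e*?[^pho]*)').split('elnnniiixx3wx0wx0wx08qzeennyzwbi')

['e', 'xx3', 'wx0wx0wx08qz', '']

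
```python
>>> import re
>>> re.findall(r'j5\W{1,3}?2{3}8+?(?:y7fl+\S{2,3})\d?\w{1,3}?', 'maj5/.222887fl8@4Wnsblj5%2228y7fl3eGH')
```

['j5%2228y7fl3eGH']

Pattern: the literal 'j5', then 1 to 3 of a non-word character (lazy); then exactly 3 of a literal '2', then one or more of a literal '8' (lazy); then the literal 'y7f', then one or more of a literal 'l', then 2 to 3 of a non-whitespace character (non-capturing group); then optionally a digit, then 1 to 3 of a word character (lazy).
Matches: at [22:37] → 'j5%2228y7fl3eGH'.
`findall` yields the raw match text (1 of them) because the pattern has no groups.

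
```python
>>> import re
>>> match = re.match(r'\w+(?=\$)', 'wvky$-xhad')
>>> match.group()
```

'wvky'

The lookaround is zero-width — it requires the adjacent text to match without consuming it, so the asserted text isn't part of the match.
`match` is anchored at position 0; if the pattern doesn't fit there, it returns None.
The match spans [0:4] → 'wvky'.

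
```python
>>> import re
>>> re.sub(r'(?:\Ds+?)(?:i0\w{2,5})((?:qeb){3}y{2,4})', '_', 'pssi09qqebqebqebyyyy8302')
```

'_8302'

The pattern matches a non-digit, then one or more of the literal 's' (lazy) (non-capturing group); then the literal 'i0', then 2 to 5 of a word character (non-capturing group); then the literal 'qeb' repeated 3 times, then 2 to 4 of a literal 'y' (captured).
Matches: at [0:20] → 'pssi09qqebqebqebyyyy'.
Every occurrence is swapped for '_'.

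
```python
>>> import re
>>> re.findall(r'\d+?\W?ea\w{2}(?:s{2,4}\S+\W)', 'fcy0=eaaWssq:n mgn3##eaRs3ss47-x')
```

Pattern: one or more of a digit (lazy), then optionally a non-word character, then the literal 'ea'; then exactly 2 of a word character; then 2 to 4 of the literal 's', then one or more of a non-whitespace character, then a non-word character (non-capturing group).
Walking the string: at [3:15] → '0=eaaWssq:n '.
No capturing groups, so `findall` returns the 1 full match string.

['0=eaaWssq:n ']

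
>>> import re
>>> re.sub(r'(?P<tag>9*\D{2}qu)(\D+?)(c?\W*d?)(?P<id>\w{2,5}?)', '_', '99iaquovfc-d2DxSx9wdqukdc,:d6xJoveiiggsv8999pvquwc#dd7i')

'_c-d2DxSx_,:d6xJoveiiggsv8_i'

Lazy quantifiers expand one character at a time until the remainder of the pattern can match.
Each match is replaced by '_'.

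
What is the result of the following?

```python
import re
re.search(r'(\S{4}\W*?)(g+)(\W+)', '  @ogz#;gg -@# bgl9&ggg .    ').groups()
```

The pattern matches exactly 4 of a non-whitespace character, then zero or more of a non-word character (lazy) (captured); then one or more of a literal 'g' (captured); then one or more of a non-word character (captured).
`re.search` tries every starting position until one works.
The match spans [2:15] → '@ogz#;gg -@# '.
Captured: group 1 = '@ogz#;', group 2 = 'gg', group 3 = ' -@# '.

('@ogz#;', 'gg', ' -@# ')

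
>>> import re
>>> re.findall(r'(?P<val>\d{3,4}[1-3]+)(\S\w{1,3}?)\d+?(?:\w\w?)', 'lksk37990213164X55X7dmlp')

This matches 3 to 4 of a digit, then one or more of a character in [1-3] (captured as 'val'); then a non-whitespace character, then 1 to 3 of a word character (lazy) (captured); then one or more of a digit (lazy); then a word character, then optionally a word character (non-capturing group).
Scanning left to right: at [5:19] match '7990213164X55X', groups = ('79902131', '64X').
2 groups means the one result is a tuple of 2 captured strings — 1 here.

[('79902131', '64X')]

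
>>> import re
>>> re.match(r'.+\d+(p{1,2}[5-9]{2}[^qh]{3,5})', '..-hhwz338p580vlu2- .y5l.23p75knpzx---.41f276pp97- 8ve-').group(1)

'pp97- 8ve'

Pattern: one or more of any character, then one or more of a digit; then 1 to 2 of the literal 'p', then exactly 2 of a character in [5-9], then 3 to 5 of any character except [qh] (captured).
`match` is anchored at position 0; if the pattern doesn't fit there, it returns None.
The match spans [0:54] → '..-hhwz338p580vlu2- .y5l.23p75knpzx---.41f276pp97- 8ve'.
Captured: group 1 = 'pp97- 8ve'.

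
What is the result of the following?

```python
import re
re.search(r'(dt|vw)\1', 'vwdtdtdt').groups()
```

`\1` is not a pattern — it's the concrete string captured by group 1, re-applied verbatim.
`search` walks the string left to right and returns the first match it finds.
The match spans [2:6] → 'dtdt'.
Captured: group 1 = 'dt'.

('dt',)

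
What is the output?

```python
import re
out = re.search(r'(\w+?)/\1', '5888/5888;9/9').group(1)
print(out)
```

5888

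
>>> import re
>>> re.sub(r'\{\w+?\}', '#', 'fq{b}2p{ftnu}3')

'fq#2p#3'

Matches: at [2:5] → '{b}'; at [7:13] → '{ftnu}'.
`sub` substitutes '#' at each match site.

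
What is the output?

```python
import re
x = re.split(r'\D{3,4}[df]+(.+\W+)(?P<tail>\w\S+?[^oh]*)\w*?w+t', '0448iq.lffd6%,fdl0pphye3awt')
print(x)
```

The pattern matches 3 to 4 of a non-digit, then one or more of one of [df]; then one or more of any character, then one or more of a non-word character (captured); then a word character, then one or more of a non-whitespace character (lazy), then zero or more of any character except [oh] (captured as 'tail'); then zero or more of a word character (lazy), then one or more of the literal 'w', then the literal 't'.
Because the quantifier is non-greedy, it stops expanding at the earliest point where the rest of the pattern can succeed.
Matches to split on: at [4:27] → 'iq.lffd6%,fdl0pphye3awt'.
`re.split` interleaves the captured-group text with the surrounding fragments.

['0448', '6%,', 'fdl0pp', '']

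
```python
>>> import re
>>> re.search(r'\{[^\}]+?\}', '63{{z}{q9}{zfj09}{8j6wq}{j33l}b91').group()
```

Unlike `match`, `search` isn't anchored — it looks for the pattern anywhere in the string.
The match spans [2:6] → '{{z}'.

'{{z}'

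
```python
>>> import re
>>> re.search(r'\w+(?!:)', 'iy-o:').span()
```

(0, 2)

A negative assertion filters positions out without eating any characters.
The match spans [0:2] → 'iy'.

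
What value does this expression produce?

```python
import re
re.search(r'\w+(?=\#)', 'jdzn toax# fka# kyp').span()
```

(5, 9)

The lookaround is zero-width — it requires the adjacent text to match without consuming it, so the asserted text isn't part of the match.
The match spans [5:9] → 'toax'.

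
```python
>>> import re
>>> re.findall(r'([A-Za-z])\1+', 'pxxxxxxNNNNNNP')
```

A backreference is literal: `\1` must see the identical characters the first group matched.
Scanning left to right: at [1:7] match 'xxxxxx', group 1 = 'x'; at [7:13] match 'NNNNNN', group 1 = 'N'.
One capturing group, so `findall` returns just the captured substring from each match — 2 in all.

['x', 'N']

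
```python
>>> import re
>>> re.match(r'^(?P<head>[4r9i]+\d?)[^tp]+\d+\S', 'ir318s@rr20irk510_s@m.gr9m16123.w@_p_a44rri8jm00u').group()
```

'ir318s@rr20irk510_s@m.gr9m16123.'

This matches anchored at the start of the string; then one or more of one of [4r9i], then optionally a digit (captured as 'head'); then one or more of any character except [tp], then one or more of a digit, then a non-whitespace character.
With `match`, the pattern is implicitly anchored at the beginning.
The match spans [0:32] → 'ir318s@rr20irk510_s@m.gr9m16123.'.
Captured: group 1 = 'ir3'.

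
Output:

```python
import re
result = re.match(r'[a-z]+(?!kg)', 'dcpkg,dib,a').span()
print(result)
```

(0, 5)

The negative lookahead/lookbehind blocks any match where the forbidden context is present.
`re.match` only tries the pattern at the start of the string.
The match spans [0:5] → 'dcpkg'.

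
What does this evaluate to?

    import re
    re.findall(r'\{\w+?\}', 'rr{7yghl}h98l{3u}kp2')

Scanning left to right: at [2:9] → '{7yghl}'; at [13:17] → '{3u}'.
`findall` yields the raw match text (2 of them) because the pattern has no groups.

['{7yghl}', '{3u}']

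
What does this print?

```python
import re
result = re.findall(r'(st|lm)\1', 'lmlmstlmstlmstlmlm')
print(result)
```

['lm', 'lm']

A backreference is literal: `\1` must see the identical characters the first group matched.
Walking the string: at [0:4] match 'lmlm', group 1 = 'lm'; at [14:18] match 'lmlm', group 1 = 'lm'.
With a single group, `findall` returns only what that group captured — 2 items.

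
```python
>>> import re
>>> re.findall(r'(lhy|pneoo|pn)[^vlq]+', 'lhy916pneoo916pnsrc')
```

['lhy']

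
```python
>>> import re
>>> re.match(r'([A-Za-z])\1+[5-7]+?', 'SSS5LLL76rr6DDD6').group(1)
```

`\1` is not a pattern — it's the concrete string captured by group 1, re-applied verbatim.
`re.match` only tries the pattern at the start of the string.
The match spans [0:4] → 'SSS5'.
Captured: group 1 = 'S'.

'S'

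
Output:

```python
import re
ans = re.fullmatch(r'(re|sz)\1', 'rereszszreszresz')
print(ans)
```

For `fullmatch`, every character of the input must be accounted for by the pattern.
Here there's no way to consume every character, so the call returns None.

None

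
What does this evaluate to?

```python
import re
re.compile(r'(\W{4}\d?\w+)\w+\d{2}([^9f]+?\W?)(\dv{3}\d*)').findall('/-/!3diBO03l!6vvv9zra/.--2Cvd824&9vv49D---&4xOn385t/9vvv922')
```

The pattern matches exactly 4 of a non-word character, then optionally a digit, then one or more of a word character (captured); then one or more of a word character, then exactly 2 of a digit; then one or more of any character except [9f] (lazy), then optionally a non-word character (captured); then a digit, then exactly 3 of the literal 'v', then zero or more of a digit (captured).
Walking the string: at [0:18] match '/-/!3diBO03l!6vvv9', groups = ('/-/!3diB', 'l!', '6vvv9'); at [39:59] match '---&4xOn385t/9vvv922', groups = ('---&4xOn', 't/', '9vvv922').
Multiple groups make `findall` return tuples — one 3-tuple for each match.

[('/-/!3diB', 'l!', '6vvv9'), ('---&4xOn', 't/', '9vvv922')]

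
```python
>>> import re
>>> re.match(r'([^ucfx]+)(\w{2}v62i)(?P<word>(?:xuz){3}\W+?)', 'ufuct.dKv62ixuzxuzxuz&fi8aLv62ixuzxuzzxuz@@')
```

With `match`, the pattern is implicitly anchored at the beginning.
Here the pattern fails at index 0, so the call returns None.

None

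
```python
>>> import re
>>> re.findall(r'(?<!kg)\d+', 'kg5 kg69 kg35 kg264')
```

['9', '5', '64']

The negative lookahead/lookbehind blocks any match where the forbidden context is present.
Matches: at [7:8] → '9'; at [12:13] → '5'; at [17:19] → '64'.
`findall` yields the raw match text (3 of them) because the pattern has no groups.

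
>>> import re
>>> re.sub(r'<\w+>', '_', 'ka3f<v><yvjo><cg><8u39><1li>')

Matches: at [4:7] → '<v>'; at [7:13] → '<yvjo>'; at [13:17] → '<cg>'; at [17:23] → '<8u39>'; at [23:28] → '<1li>'.
Every occurrence is swapped for '_'.

'ka3f_____'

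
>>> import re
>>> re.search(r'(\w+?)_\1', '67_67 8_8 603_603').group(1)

`\1` is not a pattern — it's the concrete string captured by group 1, re-applied verbatim.
Unlike `match`, `search` isn't anchored — it looks for the pattern anywhere in the string.
The match spans [0:5] → '67_67'.
Captured: group 1 = '67'.

'67'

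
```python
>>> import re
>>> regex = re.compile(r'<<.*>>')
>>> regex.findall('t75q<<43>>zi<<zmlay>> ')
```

Scanning left to right: at [4:21] → '<<43>>zi<<zmlay>>'.
`findall` yields the raw match text (1 of them) because the pattern has no groups.

['<<43>>zi<<zmlay>>']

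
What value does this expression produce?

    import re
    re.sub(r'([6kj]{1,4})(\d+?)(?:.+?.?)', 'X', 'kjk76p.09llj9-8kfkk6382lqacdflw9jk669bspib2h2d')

'X.09llXkfXlqacdflw9Xpib2h2d'

This matches 1 to 4 of one of [6kj] (captured); then one or more of a digit (lazy) (captured); then one or more of any character (lazy), then optionally any character (non-capturing group).
Matches: at [0:6] → 'kjk76p'; at [11:15] → 'j9-8'; at [17:23] → 'kk6382'; at [32:39] → 'jk669bs'.
Each match is replaced by 'X'.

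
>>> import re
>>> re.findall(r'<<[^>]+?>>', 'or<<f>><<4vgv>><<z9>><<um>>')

['<<f>>', '<<4vgv>>', '<<z9>>', '<<um>>']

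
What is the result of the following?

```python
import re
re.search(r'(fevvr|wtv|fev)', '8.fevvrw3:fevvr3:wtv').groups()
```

('fevvr',)

Alternation isn't longest-match — the leftmost alternative that fits at this position is chosen.
`search` walks the string left to right and returns the first match it finds.
The match spans [2:7] → 'fevvr'.
Captured: group 1 = 'fevvr'.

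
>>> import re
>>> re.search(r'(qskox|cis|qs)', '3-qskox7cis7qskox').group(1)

'qskox'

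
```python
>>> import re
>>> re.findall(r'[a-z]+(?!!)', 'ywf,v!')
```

['ywf']

The negative lookahead/lookbehind blocks any match where the forbidden context is present.
Since nothing is captured, `findall` lists the 1 matched substring directly.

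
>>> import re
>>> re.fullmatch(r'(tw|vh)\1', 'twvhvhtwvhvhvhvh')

None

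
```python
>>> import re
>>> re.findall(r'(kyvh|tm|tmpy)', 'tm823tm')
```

Walking the string: at [0:2] match 'tm', group 1 = 'tm'; at [5:7] match 'tm', group 1 = 'tm'.
One capturing group, so `findall` returns just the captured substring from each match — 2 in all.

['tm', 'tm']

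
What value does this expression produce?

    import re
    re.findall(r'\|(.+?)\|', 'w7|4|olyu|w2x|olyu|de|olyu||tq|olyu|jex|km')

['4', 'w2x', 'de', '|tq', 'jex']

Scanning left to right: at [2:5] match '|4|', group 1 = '4'; at [9:14] match '|w2x|', group 1 = 'w2x'; at [18:22] match '|de|', group 1 = 'de'; at [26:31] match '||tq|', group 1 = '|tq'; at [35:40] match '|jex|', group 1 = 'jex'.
`findall` collects group 1 from each match (5 total).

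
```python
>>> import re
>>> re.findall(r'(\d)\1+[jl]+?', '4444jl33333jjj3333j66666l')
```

['4', '3', '3', '6']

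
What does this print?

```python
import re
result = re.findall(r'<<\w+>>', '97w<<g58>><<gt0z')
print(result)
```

['<<g58>>']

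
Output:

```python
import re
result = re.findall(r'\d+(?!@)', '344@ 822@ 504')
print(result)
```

['34', '82', '504']

`(?!…)`/`(?<!…)` only lets a position through if the neighbouring text does NOT match; no characters are consumed.
With no groups in the pattern, `findall` gives back each whole match — 3 here.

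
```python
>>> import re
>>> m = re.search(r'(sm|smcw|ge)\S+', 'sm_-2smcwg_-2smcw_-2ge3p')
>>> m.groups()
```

('sm',)

`search` walks the string left to right and returns the first match it finds.
The match spans [0:24] → 'sm_-2smcwg_-2smcw_-2ge3p'.
Captured: group 1 = 'sm'.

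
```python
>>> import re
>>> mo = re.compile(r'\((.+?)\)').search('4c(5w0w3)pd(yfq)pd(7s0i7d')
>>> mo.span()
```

(2, 9)

The `?` after the quantifier makes it lazy — it takes as little as possible before letting the rest of the pattern try.
`search` walks the string left to right and returns the first match it finds.
The match spans [2:9] → '(5w0w3)'.
Captured: group 1 = '5w0w3'.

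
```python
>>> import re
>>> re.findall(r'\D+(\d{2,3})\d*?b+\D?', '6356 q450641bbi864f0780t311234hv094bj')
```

This matches one or more of a non-digit; then 2 to 3 of a digit (captured); then zero or more of a digit (lazy), then one or more of the literal 'b', then optionally a non-digit.
Because there's exactly one group, `findall` drops the full match and keeps group 1 from each hit.

['450', '094']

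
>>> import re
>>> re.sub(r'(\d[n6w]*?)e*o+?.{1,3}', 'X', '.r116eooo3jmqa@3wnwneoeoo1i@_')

Each match is replaced by 'X'.

'.r1Xjmqa@X1i@_'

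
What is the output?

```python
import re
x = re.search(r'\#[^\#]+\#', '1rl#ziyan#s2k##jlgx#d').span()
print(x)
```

`re.search` scans for the first position where the pattern succeeds.
The match spans [3:10] → '#ziyan#'.

(3, 10)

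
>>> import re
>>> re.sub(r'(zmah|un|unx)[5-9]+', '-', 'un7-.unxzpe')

`sub` substitutes '-' at each match site.

'--.unxzpe'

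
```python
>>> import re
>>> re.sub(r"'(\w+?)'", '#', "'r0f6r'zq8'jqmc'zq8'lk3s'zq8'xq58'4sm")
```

'#zq8#zq8#zq8#4sm'

`sub` substitutes '#' at each match site.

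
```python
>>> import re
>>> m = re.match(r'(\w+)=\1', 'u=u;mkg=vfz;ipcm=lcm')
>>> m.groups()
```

A backreference is literal: `\1` must see the identical characters the first group matched.
`re.match` won't scan ahead — the pattern has to work from the very first character.
The match spans [0:3] → 'u=u'.
Captured: group 1 = 'u'.

('u',)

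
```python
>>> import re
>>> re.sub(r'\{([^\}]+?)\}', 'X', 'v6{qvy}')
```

`sub` substitutes 'X' at each match site.

'v6X'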